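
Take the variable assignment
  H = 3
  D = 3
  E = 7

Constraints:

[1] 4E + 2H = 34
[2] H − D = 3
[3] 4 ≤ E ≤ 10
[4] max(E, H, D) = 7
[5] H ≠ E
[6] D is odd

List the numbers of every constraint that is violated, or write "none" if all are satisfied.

[1] 4E + 2H = 4(7) + 2(3) = 34 — holds.
[2] H − D = 3 − 3 = 0, not 3 — fails.
[3] E = 7 lies in [4, 10] — holds.
[4] max(7, 3, 3) = 7 — holds.
[5] H = 3, E = 7; distinct — holds.
[6] D = 3 is odd — holds.

Constraint 2 is violated.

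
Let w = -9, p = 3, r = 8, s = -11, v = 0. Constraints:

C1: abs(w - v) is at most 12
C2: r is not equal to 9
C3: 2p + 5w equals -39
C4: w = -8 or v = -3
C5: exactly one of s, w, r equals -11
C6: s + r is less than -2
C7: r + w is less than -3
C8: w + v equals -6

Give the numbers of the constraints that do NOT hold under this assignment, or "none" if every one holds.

Violated: 4, 7, and 8.

C1: abs(-9 - 0) = 9; 9 ≤ 12  ✓
C2: r = 8, and 8 ≠ 9  ✓
C3: 2p + 5w = 2(3) + 5(-9) = -39  ✓
C4: w = -9 ≠ -8 and v = 0 ≠ -3; both disjuncts false  ✗
C5: s=-11, w=-9, r=8; 1 of them equals -11  ✓
C6: s + r = -11 + 8 = -3; -3 < -2  ✓
C7: r + w = 8 + (-9) = -1; -1 ≥ -3, bound -3 not met  ✗
C8: w + v = -9 + 0 = -9, not -6  ✗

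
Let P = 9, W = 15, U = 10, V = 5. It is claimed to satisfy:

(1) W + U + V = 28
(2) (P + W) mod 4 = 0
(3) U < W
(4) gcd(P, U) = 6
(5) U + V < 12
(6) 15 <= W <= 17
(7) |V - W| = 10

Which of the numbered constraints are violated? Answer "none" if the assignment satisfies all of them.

The assignment fails constraints 1, 4, and 5.

(1) W + U + V = 15 + 10 + 5 = 30, not 28 — fails.
(2) P + W = 24; 24 mod 4 = 0 — holds.
(3) U = 10, W = 15; 10 < 15 — holds.
(4) gcd(9, 10) = 1, not 6 — fails.
(5) U + V = 10 + 5 = 15; 15 ≥ 12, bound 12 not met — fails.
(6) W = 15 lies in [15, 17] — holds.
(7) |5 - 15| = 10 — holds.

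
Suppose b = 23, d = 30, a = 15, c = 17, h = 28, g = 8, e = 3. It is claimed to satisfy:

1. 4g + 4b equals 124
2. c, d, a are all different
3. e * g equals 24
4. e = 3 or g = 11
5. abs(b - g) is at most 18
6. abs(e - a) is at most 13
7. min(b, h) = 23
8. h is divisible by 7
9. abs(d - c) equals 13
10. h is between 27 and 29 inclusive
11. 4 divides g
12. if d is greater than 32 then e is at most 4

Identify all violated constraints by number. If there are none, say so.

The assignment satisfies every constraint.

1. 4g + 4b = 4(8) + 4(23) = 124  ✓
2. values 17, 30, 15 are pairwise distinct  ✓
3. e * g = 3 * 8 = 24  ✓
4. e = 3 = 3 (first disjunct)  ✓
5. abs(23 - 8) = 15; 15 ≤ 18  ✓
6. abs(3 - 15) = 12; 12 ≤ 13  ✓
7. min(23, 28) = 23  ✓
8. 28 / 7 = 4, so 7 divides 28  ✓
9. abs(30 - 17) = 13  ✓
10. h = 28 lies in [27, 29]  ✓
11. 8 / 4 = 2, so 4 divides 8  ✓
12. d = 30, not > 32; antecedent false, conditional vacuously true  ✓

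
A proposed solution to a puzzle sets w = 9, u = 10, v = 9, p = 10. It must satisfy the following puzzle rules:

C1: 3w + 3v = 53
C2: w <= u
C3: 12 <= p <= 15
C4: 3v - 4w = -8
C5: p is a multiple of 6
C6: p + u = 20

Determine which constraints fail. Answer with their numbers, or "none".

Constraints 1, 3, 4, and 5 are violated.

C1: 3w + 3v = 3(9) + 3(9) = 54, not 53  fails
C2: w = 9, u = 10; 9 ≤ 10  holds
C3: p = 10 is outside [12, 15]  fails
C4: 3v - 4w = 3(9) - 4(9) = -9, not -8  fails
C5: 10 = 6*1 + 4, so 6 does not divide 10  fails
C6: p + u = 10 + 10 = 20  holds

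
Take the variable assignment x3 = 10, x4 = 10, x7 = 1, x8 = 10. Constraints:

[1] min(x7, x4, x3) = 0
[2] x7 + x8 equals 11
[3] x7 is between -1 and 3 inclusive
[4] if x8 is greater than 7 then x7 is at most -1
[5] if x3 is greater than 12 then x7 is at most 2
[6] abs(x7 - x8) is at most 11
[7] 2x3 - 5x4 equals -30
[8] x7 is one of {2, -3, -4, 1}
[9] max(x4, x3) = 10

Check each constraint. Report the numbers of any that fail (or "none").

[1] min(1, 10, 10) = 1, not 0 — does not hold.
[2] x7 + x8 = 1 + 10 = 11 — holds.
[3] x7 = 1 lies in [-1, 3] — holds.
[4] x8 = 10 > 7, so we need x7 ≤ -1; but x7 = 1 > -1 — does not hold.
[5] x3 = 10, not > 12; antecedent false, conditional vacuously true — holds.
[6] abs(1 - 10) = 9; 9 ≤ 11 — holds.
[7] 2x3 - 5x4 = 2(10) - 5(10) = -30 — holds.
[8] x7 = 1 is in {2, -3, -4, 1} — holds.
[9] max(10, 10) = 10 — holds.

Constraints 1 and 4 are violated.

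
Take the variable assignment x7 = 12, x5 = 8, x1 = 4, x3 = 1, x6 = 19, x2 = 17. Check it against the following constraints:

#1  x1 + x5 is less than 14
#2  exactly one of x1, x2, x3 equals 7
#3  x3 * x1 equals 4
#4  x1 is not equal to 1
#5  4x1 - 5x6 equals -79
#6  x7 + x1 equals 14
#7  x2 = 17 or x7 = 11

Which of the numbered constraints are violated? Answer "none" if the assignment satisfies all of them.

Constraints 2 and 6 are violated.

#1 x1 + x5 = 4 + 8 = 12; 12 < 14 — holds.
#2 x1=4, x2=17, x3=1; 0 of them equal 7, not exactly one — does not hold.
#3 x3 * x1 = 1 * 4 = 4 — holds.
#4 x1 = 4, and 4 ≠ 1 — holds.
#5 4x1 - 5x6 = 4(4) - 5(19) = -79 — holds.
#6 x7 + x1 = 12 + 4 = 16, not 14 — does not hold.
#7 x2 = 17 = 17 (first disjunct) — holds.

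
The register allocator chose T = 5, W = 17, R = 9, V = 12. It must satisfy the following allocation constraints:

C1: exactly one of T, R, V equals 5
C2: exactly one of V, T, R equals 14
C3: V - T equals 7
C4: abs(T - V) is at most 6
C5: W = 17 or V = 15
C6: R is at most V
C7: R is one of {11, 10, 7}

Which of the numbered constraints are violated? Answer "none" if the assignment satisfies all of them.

Constraints 2, 4, 7 do not hold.

C1: T=5, R=9, V=12; 1 of them equals 5  true
C2: V=12, T=5, R=9; 0 of them equal 14, not exactly one  false
C3: V - T = 12 - 5 = 7  true
C4: abs(5 - 12) = 7; 7 > 6, exceeds bound 6  false
C5: W = 17 = 17 (first disjunct)  true
C6: R = 9, V = 12; 9 ≤ 12  true
C7: R = 9 is not in {11, 10, 7}  false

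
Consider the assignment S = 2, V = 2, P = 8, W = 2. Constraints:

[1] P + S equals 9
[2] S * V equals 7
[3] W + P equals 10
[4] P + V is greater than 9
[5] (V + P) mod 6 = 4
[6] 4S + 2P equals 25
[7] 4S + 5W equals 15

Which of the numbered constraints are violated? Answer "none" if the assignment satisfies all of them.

[1] P + S = 8 + 2 = 10, not 9  ✘
[2] S * V = 2 * 2 = 4, not 7  ✘
[3] W + P = 2 + 8 = 10  ✔
[4] P + V = 8 + 2 = 10; 10 > 9  ✔
[5] V + P = 10; 10 mod 6 = 4  ✔
[6] 4S + 2P = 4(2) + 2(8) = 24, not 25  ✘
[7] 4S + 5W = 4(2) + 5(2) = 18, not 15  ✘

The assignment fails constraints 1, 2, 6, and 7.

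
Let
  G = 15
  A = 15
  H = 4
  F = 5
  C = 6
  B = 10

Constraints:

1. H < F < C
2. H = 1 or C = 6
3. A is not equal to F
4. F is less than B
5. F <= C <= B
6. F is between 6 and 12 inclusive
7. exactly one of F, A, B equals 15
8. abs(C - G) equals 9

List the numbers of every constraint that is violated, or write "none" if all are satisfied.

No — constraint 6 is not satisfied.

1. values 4 < 5 < 6 — holds.
2. H = 4 ≠ 1, but C = 6 = 6 (second disjunct) — holds.
3. A = 15, F = 5; distinct — holds.
4. F = 5, B = 10; 5 < 10 — holds.
5. values 5 <= 6 <= 10 — holds.
6. F = 5 is outside [6, 12] — does not hold.
7. F=5, A=15, B=10; 1 of them equals 15 — holds.
8. abs(6 - 15) = 9 — holds.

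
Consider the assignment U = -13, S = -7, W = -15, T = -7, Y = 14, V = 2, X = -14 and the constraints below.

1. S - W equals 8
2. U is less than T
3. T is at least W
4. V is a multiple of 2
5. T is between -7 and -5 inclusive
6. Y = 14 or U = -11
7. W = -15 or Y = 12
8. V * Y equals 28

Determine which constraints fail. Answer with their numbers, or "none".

None — every constraint holds.

1. S - W = -7 - (-15) = 8  ✓
2. U = -13, T = -7; -13 < -7  ✓
3. T = -7, W = -15; -7 ≥ -15  ✓
4. 2 / 2 = 1, so 2 divides 2  ✓
5. T = -7 lies in [-7, -5]  ✓
6. Y = 14 = 14 (first disjunct)  ✓
7. W = -15 = -15 (first disjunct)  ✓
8. V * Y = 2 * 14 = 28  ✓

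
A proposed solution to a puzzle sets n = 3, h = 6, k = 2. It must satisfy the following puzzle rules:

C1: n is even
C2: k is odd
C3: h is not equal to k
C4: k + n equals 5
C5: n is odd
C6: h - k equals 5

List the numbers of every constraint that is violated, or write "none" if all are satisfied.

C1: n = 3 is odd — fails.
C2: k = 2 is even — fails.
C3: h = 6, k = 2; distinct — holds.
C4: k + n = 2 + 3 = 5 — holds.
C5: n = 3 is odd — holds.
C6: h - k = 6 - 2 = 4, not 5 — fails.

The assignment fails constraints 1, 2, 6.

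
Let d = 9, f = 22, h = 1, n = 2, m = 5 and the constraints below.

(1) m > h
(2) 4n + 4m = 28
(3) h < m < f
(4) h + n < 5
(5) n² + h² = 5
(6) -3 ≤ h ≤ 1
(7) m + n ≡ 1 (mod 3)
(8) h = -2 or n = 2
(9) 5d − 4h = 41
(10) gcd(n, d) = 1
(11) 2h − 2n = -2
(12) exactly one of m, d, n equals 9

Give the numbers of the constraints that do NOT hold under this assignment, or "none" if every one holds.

(1) m = 5, h = 1; 5 > 1  ✔
(2) 4n + 4m = 4(2) + 4(5) = 28  ✔
(3) values 1 < 5 < 22  ✔
(4) h + n = 1 + 2 = 3; 3 < 5  ✔
(5) n² + h² = 2² + 1² = 4 + 1 = 5  ✔
(6) h = 1 lies in [-3, 1]  ✔
(7) m + n = 7; 7 mod 3 = 1  ✔
(8) h = 1 ≠ -2, but n = 2 = 2 (second disjunct)  ✔
(9) 5d − 4h = 5(9) − 4(1) = 41  ✔
(10) gcd(2, 9) = 1  ✔
(11) 2h − 2n = 2(1) − 2(2) = -2  ✔
(12) m=5, d=9, n=2; 1 of them equals 9  ✔

All constraints are satisfied.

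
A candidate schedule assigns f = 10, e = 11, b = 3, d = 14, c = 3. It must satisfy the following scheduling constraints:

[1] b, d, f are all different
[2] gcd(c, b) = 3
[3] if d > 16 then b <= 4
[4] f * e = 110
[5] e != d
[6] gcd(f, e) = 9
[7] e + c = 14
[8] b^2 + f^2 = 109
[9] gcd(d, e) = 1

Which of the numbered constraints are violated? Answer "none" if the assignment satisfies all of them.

Constraint 6 does not hold.

[1] values 3, 14, 10 are pairwise distinct  ✓
[2] gcd(3, 3) = 3  ✓
[3] d = 14, not > 16; antecedent false, conditional vacuously true  ✓
[4] f * e = 10 * 11 = 110  ✓
[5] e = 11, d = 14; distinct  ✓
[6] gcd(10, 11) = 1, not 9  ✗
[7] e + c = 11 + 3 = 14  ✓
[8] b^2 + f^2 = 3^2 + 10^2 = 9 + 100 = 109  ✓
[9] gcd(14, 11) = 1  ✓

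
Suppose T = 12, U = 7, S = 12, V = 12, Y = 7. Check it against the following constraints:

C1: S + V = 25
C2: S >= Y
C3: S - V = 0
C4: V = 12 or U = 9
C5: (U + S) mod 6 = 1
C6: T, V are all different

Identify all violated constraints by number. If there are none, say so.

C1: S + V = 12 + 12 = 24, not 25  fails
C2: S = 12, Y = 7; 12 ≥ 7  holds
C3: S - V = 12 - 12 = 0  holds
C4: V = 12 = 12 (first disjunct)  holds
C5: U + S = 19; 19 mod 6 = 1  holds
C6: T = V = 12, not all different  fails

Constraints 1 and 6 are violated.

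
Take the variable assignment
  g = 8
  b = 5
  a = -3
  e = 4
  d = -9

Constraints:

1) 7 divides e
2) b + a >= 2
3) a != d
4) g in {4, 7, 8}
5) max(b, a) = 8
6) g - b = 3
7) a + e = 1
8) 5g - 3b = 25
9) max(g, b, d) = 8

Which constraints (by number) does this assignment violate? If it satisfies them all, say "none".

Violated: 1 and 5.

1) 4 = 7*0 + 4, so 7 does not divide 4 — violated.
2) b + a = 5 + (-3) = 2; 2 ≥ 2 — satisfied.
3) a = -3, d = -9; distinct — satisfied.
4) g = 8 is in {4, 7, 8} — satisfied.
5) max(5, -3) = 5, not 8 — violated.
6) g - b = 8 - 5 = 3 — satisfied.
7) a + e = -3 + 4 = 1 — satisfied.
8) 5g - 3b = 5(8) - 3(5) = 25 — satisfied.
9) max(8, 5, -9) = 8 — satisfied.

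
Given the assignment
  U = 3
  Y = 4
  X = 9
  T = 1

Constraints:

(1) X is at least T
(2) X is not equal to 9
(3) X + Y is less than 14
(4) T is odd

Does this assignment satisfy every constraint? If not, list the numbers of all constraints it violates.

Constraint 2 does not hold.

(1) X = 9, T = 1; 9 ≥ 1  holds
(2) X = 9, but 9 is required to differ  fails
(3) X + Y = 9 + 4 = 13; 13 < 14  holds
(4) T = 1 is odd  holds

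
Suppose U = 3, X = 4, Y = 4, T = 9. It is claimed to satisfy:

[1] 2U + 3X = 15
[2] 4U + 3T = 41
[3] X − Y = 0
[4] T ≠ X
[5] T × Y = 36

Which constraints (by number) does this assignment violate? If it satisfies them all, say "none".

No — constraints 1 and 2 are not satisfied.

[1] 2U + 3X = 2(3) + 3(4) = 18, not 15  false
[2] 4U + 3T = 4(3) + 3(9) = 39, not 41  false
[3] X − Y = 4 − 4 = 0  true
[4] T = 9, X = 4; distinct  true
[5] T × Y = 9 × 4 = 36  true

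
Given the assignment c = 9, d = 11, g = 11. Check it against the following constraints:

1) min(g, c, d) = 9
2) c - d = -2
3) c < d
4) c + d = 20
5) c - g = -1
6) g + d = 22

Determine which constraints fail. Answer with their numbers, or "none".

1) min(11, 9, 11) = 9  yes
2) c - d = 9 - 11 = -2  yes
3) c = 9, d = 11; 9 < 11  yes
4) c + d = 9 + 11 = 20  yes
5) c - g = 9 - 11 = -2, not -1  no
6) g + d = 11 + 11 = 22  yes

Violated: 5.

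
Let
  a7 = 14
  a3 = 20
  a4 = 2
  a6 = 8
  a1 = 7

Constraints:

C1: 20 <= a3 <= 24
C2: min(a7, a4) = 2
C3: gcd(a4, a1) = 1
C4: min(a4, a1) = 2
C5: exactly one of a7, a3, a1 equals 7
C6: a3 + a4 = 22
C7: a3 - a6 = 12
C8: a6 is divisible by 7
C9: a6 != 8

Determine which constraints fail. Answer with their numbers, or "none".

The assignment fails constraints 8 and 9.

C1: a3 = 20 lies in [20, 24]  yes
C2: min(14, 2) = 2  yes
C3: gcd(2, 7) = 1  yes
C4: min(2, 7) = 2  yes
C5: a7=14, a3=20, a1=7; 1 of them equals 7  yes
C6: a3 + a4 = 20 + 2 = 22  yes
C7: a3 - a6 = 20 - 8 = 12  yes
C8: 8 = 7*1 + 1, so 7 does not divide 8  no
C9: a6 = 8, but 8 is required to differ  no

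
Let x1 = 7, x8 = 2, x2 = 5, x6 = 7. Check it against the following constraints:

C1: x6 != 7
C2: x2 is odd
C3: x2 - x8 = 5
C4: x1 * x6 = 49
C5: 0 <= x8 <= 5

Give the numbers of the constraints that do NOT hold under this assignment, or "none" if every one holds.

C1: x6 = 7, but 7 is required to differ — violated.
C2: x2 = 5 is odd — OK.
C3: x2 - x8 = 5 - 2 = 3, not 5 — violated.
C4: x1 * x6 = 7 * 7 = 49 — OK.
C5: x8 = 2 lies in [0, 5] — OK.

Constraints 1 and 3 do not hold.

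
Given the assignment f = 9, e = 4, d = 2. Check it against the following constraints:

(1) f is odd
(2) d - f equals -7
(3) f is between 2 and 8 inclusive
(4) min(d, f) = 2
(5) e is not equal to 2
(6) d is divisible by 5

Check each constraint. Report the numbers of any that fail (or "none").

Violated: 3 and 6.

(1) f = 9 is odd  ✔
(2) d - f = 2 - 9 = -7  ✔
(3) f = 9 is outside [2, 8]  ✘
(4) min(2, 9) = 2  ✔
(5) e = 4, and 4 ≠ 2  ✔
(6) 2 = 5*0 + 2, so 5 does not divide 2  ✘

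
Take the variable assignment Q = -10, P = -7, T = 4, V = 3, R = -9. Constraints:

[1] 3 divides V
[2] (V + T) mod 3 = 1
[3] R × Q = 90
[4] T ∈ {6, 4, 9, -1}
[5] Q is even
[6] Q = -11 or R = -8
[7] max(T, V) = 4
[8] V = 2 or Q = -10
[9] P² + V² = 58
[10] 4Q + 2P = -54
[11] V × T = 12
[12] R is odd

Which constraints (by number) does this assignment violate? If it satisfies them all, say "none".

The assignment fails constraint 6.

[1] 3 / 3 = 1, so 3 divides 3 — OK.
[2] V + T = 7; 7 mod 3 = 1 — OK.
[3] R × Q = -9 × (-10) = 90 — OK.
[4] T = 4 is in {6, 4, 9, -1} — OK.
[5] Q = -10 is even — OK.
[6] Q = -10 ≠ -11 and R = -9 ≠ -8; both disjuncts false — violated.
[7] max(4, 3) = 4 — OK.
[8] V = 3 ≠ 2, but Q = -10 = -10 (second disjunct) — OK.
[9] P² + V² = (-7)² + 3² = 49 + 9 = 58 — OK.
[10] 4Q + 2P = 4(-10) + 2(-7) = -54 — OK.
[11] V × T = 3 × 4 = 12 — OK.
[12] R = -9 is odd — OK.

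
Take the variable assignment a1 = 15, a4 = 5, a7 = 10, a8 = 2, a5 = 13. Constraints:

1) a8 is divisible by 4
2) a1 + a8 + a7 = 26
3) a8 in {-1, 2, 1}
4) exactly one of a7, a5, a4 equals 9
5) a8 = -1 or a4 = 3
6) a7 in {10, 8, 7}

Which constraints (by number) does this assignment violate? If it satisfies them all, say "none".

1) 2 = 4*0 + 2, so 4 does not divide 2  no
2) a1 + a8 + a7 = 15 + 2 + 10 = 27, not 26  no
3) a8 = 2 is in {-1, 2, 1}  yes
4) a7=10, a5=13, a4=5; 0 of them equal 9, not exactly one  no
5) a8 = 2 ≠ -1 and a4 = 5 ≠ 3; both disjuncts false  no
6) a7 = 10 is in {10, 8, 7}  yes

Constraints 1, 2, 4, 5 do not hold.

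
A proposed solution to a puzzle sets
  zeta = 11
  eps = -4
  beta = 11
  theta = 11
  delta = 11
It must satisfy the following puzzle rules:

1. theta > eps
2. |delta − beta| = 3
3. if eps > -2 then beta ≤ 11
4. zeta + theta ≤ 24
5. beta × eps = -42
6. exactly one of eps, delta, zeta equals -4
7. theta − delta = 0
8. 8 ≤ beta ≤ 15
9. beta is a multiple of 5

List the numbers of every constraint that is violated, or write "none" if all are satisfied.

1. theta = 11, eps = -4; 11 > -4  yes
2. |11 − 11| = 0, not 3  no
3. eps = -4, not > -2; antecedent false, conditional vacuously true  yes
4. zeta + theta = 11 + 11 = 22; 22 ≤ 24  yes
5. beta × eps = 11 × (-4) = -44, not -42  no
6. eps=-4, delta=11, zeta=11; 1 of them equals -4  yes
7. theta − delta = 11 − 11 = 0  yes
8. beta = 11 lies in [8, 15]  yes
9. 11 = 5×2 + 1, so 5 does not divide 11  no

Constraints 2, 5, and 9 are violated.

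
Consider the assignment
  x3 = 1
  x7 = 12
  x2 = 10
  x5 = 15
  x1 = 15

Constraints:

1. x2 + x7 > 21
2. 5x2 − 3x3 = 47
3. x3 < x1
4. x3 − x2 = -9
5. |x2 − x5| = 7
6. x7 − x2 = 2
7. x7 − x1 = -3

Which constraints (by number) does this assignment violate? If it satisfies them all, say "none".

1. x2 + x7 = 10 + 12 = 22; 22 > 21  ✓
2. 5x2 − 3x3 = 5(10) − 3(1) = 47  ✓
3. x3 = 1, x1 = 15; 1 < 15  ✓
4. x3 − x2 = 1 − 10 = -9  ✓
5. |10 − 15| = 5, not 7  ✗
6. x7 − x2 = 12 − 10 = 2  ✓
7. x7 − x1 = 12 − 15 = -3  ✓

Violated: 5.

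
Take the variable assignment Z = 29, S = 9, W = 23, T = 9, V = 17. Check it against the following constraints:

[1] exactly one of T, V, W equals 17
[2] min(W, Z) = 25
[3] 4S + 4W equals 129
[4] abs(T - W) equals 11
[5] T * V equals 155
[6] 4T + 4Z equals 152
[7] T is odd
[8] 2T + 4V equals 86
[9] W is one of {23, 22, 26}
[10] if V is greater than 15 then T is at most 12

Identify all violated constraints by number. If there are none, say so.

Constraints 2, 3, 4, and 5 do not hold.

[1] T=9, V=17, W=23; 1 of them equals 17  true
[2] min(23, 29) = 23, not 25  false
[3] 4S + 4W = 4(9) + 4(23) = 128, not 129  false
[4] abs(9 - 23) = 14, not 11  false
[5] T * V = 9 * 17 = 153, not 155  false
[6] 4T + 4Z = 4(9) + 4(29) = 152  true
[7] T = 9 is odd  true
[8] 2T + 4V = 2(9) + 4(17) = 86  true
[9] W = 23 is in {23, 22, 26}  true
[10] V = 17 > 15, so we need T ≤ 12; T = 9 ≤ 12  true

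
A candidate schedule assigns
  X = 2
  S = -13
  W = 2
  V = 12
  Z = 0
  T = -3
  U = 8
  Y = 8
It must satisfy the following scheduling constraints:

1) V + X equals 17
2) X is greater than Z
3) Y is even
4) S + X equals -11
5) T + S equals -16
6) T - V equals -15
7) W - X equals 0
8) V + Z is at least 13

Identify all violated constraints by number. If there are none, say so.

1) V + X = 12 + 2 = 14, not 17  fails
2) X = 2, Z = 0; 2 > 0  holds
3) Y = 8 is even  holds
4) S + X = -13 + 2 = -11  holds
5) T + S = -3 + (-13) = -16  holds
6) T - V = -3 - 12 = -15  holds
7) W - X = 2 - 2 = 0  holds
8) V + Z = 12 + 0 = 12; 12 < 13, bound 13 not met  fails

Constraints 1 and 8 do not hold.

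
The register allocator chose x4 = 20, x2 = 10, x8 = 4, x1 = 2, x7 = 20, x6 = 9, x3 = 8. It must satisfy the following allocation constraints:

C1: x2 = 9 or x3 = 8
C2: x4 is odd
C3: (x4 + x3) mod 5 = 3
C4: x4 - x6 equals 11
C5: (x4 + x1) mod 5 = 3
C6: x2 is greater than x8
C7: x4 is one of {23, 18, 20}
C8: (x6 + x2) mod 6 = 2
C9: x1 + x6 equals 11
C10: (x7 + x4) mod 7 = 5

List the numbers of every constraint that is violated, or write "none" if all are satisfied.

Constraints 2, 5, 8 are violated.

C1: x2 = 10 ≠ 9, but x3 = 8 = 8 (second disjunct)  true
C2: x4 = 20 is even  false
C3: x4 + x3 = 28; 28 mod 5 = 3  true
C4: x4 - x6 = 20 - 9 = 11  true
C5: x4 + x1 = 22; 22 mod 5 = 2, not 3  false
C6: x2 = 10, x8 = 4; 10 > 4  true
C7: x4 = 20 is in {23, 18, 20}  true
C8: x6 + x2 = 19; 19 mod 6 = 1, not 2  false
C9: x1 + x6 = 2 + 9 = 11  true
C10: x7 + x4 = 40; 40 mod 7 = 5  true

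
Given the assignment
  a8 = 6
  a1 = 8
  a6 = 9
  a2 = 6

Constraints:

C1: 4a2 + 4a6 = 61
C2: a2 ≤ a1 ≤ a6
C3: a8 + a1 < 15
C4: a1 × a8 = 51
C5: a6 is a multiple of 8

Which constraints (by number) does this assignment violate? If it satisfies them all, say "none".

No — constraints 1, 4, 5 are not satisfied.

C1: 4a2 + 4a6 = 4(6) + 4(9) = 60, not 61 — fails.
C2: values 6 ≤ 8 ≤ 9 — holds.
C3: a8 + a1 = 6 + 8 = 14; 14 < 15 — holds.
C4: a1 × a8 = 8 × 6 = 48, not 51 — fails.
C5: 9 = 8×1 + 1, so 8 does not divide 9 — fails.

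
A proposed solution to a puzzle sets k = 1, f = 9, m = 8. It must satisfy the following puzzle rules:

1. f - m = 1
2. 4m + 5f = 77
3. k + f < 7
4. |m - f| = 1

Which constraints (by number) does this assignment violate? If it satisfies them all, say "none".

Violated: 3.

1. f - m = 9 - 8 = 1 — holds.
2. 4m + 5f = 4(8) + 5(9) = 77 — holds.
3. k + f = 1 + 9 = 10; 10 ≥ 7, bound 7 not met — fails.
4. |8 - 9| = 1 — holds.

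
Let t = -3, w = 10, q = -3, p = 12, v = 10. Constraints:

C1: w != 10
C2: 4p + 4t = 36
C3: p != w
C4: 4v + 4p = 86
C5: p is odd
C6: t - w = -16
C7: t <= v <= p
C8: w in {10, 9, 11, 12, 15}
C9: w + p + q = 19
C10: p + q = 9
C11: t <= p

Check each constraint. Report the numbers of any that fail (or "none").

C1: w = 10, but 10 is required to differ  no
C2: 4p + 4t = 4(12) + 4(-3) = 36  yes
C3: p = 12, w = 10; distinct  yes
C4: 4v + 4p = 4(10) + 4(12) = 88, not 86  no
C5: p = 12 is even  no
C6: t - w = -3 - 10 = -13, not -16  no
C7: values -3 <= 10 <= 12  yes
C8: w = 10 is in {10, 9, 11, 12, 15}  yes
C9: w + p + q = 10 + 12 + (-3) = 19  yes
C10: p + q = 12 + (-3) = 9  yes
C11: t = -3, p = 12; -3 ≤ 12  yes

Constraints 1, 4, 5, and 6 are violated.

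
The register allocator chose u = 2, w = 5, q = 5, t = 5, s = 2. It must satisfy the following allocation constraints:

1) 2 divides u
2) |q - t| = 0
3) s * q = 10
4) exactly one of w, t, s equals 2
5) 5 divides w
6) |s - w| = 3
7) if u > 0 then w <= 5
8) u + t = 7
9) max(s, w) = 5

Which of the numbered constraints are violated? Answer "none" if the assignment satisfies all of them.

1) 2 / 2 = 1, so 2 divides 2  OK
2) |5 - 5| = 0  OK
3) s * q = 2 * 5 = 10  OK
4) w=5, t=5, s=2; 1 of them equals 2  OK
5) 5 / 5 = 1, so 5 divides 5  OK
6) |2 - 5| = 3  OK
7) u = 2 > 0, so we need w ≤ 5; w = 5 ≤ 5  OK
8) u + t = 2 + 5 = 7  OK
9) max(2, 5) = 5  OK

No violations.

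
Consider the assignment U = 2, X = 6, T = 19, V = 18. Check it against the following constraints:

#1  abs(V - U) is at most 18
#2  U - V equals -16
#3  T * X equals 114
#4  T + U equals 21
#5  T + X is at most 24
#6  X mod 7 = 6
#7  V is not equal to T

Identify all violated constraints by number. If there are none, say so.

#1 abs(18 - 2) = 16; 16 ≤ 18  true
#2 U - V = 2 - 18 = -16  true
#3 T * X = 19 * 6 = 114  true
#4 T + U = 19 + 2 = 21  true
#5 T + X = 19 + 6 = 25; 25 > 24, bound 24 not met  false
#6 6 mod 7 = 6  true
#7 V = 18, T = 19; distinct  true

The assignment fails constraint 5.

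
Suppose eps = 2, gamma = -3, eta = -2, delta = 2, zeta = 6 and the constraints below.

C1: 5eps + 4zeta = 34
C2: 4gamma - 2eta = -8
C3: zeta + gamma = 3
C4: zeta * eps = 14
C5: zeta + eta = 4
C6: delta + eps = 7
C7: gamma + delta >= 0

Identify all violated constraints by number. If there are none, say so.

C1: 5eps + 4zeta = 5(2) + 4(6) = 34  ✔
C2: 4gamma - 2eta = 4(-3) - 2(-2) = -8  ✔
C3: zeta + gamma = 6 + (-3) = 3  ✔
C4: zeta * eps = 6 * 2 = 12, not 14  ✘
C5: zeta + eta = 6 + (-2) = 4  ✔
C6: delta + eps = 2 + 2 = 4, not 7  ✘
C7: gamma + delta = -3 + 2 = -1; -1 < 0, bound 0 not met  ✘

Constraints 4, 6, and 7 are violated.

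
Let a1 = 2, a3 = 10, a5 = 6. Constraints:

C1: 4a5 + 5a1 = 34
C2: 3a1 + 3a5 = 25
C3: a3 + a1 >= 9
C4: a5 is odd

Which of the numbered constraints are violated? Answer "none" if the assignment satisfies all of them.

No — constraints 2, 4 are not satisfied.

C1: 4a5 + 5a1 = 4(6) + 5(2) = 34 — holds.
C2: 3a1 + 3a5 = 3(2) + 3(6) = 24, not 25 — fails.
C3: a3 + a1 = 10 + 2 = 12; 12 ≥ 9 — holds.
C4: a5 = 6 is even — fails.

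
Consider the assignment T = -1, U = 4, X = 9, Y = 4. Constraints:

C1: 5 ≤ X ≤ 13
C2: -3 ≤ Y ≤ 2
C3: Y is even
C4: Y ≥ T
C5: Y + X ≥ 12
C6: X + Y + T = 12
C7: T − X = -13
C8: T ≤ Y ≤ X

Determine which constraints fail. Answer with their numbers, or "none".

C1: X = 9 lies in [5, 13]  yes
C2: Y = 4 is outside [-3, 2]  no
C3: Y = 4 is even  yes
C4: Y = 4, T = -1; 4 ≥ -1  yes
C5: Y + X = 4 + 9 = 13; 13 ≥ 12  yes
C6: X + Y + T = 9 + 4 + (-1) = 12  yes
C7: T − X = -1 − 9 = -10, not -13  no
C8: values -1 ≤ 4 ≤ 9  yes

Constraints 2 and 7 do not hold.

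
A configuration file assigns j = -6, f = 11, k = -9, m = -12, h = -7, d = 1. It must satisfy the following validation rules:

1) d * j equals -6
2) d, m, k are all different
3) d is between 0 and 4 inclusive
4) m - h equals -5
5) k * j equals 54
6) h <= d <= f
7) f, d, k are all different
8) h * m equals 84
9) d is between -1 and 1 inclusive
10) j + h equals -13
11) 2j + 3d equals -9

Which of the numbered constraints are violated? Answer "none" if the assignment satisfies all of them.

1) d * j = 1 * (-6) = -6 — holds.
2) values 1, -12, -9 are pairwise distinct — holds.
3) d = 1 lies in [0, 4] — holds.
4) m - h = -12 - (-7) = -5 — holds.
5) k * j = -9 * (-6) = 54 — holds.
6) values -7 <= 1 <= 11 — holds.
7) values 11, 1, -9 are pairwise distinct — holds.
8) h * m = -7 * (-12) = 84 — holds.
9) d = 1 lies in [-1, 1] — holds.
10) j + h = -6 + (-7) = -13 — holds.
11) 2j + 3d = 2(-6) + 3(1) = -9 — holds.

No violations.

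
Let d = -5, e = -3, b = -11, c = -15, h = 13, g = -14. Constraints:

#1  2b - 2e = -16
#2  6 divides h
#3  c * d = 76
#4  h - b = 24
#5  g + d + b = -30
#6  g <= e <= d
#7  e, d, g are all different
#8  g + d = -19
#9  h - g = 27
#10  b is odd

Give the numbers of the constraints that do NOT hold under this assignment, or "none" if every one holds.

#1 2b - 2e = 2(-11) - 2(-3) = -16 — satisfied.
#2 13 = 6*2 + 1, so 6 does not divide 13 — violated.
#3 c * d = -15 * (-5) = 75, not 76 — violated.
#4 h - b = 13 - (-11) = 24 — satisfied.
#5 g + d + b = -14 + (-5) + (-11) = -30 — satisfied.
#6 values -14, -3, -5; e = -3 is not <= d = -5 — violated.
#7 values -3, -5, -14 are pairwise distinct — satisfied.
#8 g + d = -14 + (-5) = -19 — satisfied.
#9 h - g = 13 - (-14) = 27 — satisfied.
#10 b = -11 is odd — satisfied.

Violated: 2, 3, and 6.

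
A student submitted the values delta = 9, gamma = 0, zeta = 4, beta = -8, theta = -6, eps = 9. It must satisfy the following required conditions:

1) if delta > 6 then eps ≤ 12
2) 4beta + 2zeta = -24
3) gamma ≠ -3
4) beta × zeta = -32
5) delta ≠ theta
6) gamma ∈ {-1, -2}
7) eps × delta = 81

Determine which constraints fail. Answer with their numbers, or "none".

1) delta = 9 > 6, so we need eps ≤ 12; eps = 9 ≤ 12  yes
2) 4beta + 2zeta = 4(-8) + 2(4) = -24  yes
3) gamma = 0, and 0 ≠ -3  yes
4) beta × zeta = -8 × 4 = -32  yes
5) delta = 9, theta = -6; distinct  yes
6) gamma = 0 is not in {-1, -2}  no
7) eps × delta = 9 × 9 = 81  yes

No — constraint 6 is not satisfied.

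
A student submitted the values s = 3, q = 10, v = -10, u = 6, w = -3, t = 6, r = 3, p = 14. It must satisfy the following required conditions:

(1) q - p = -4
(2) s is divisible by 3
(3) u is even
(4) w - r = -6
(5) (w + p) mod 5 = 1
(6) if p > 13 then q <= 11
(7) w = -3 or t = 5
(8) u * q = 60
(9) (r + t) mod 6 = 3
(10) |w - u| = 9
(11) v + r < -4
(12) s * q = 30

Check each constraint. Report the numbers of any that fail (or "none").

(1) q - p = 10 - 14 = -4 — holds.
(2) 3 / 3 = 1, so 3 divides 3 — holds.
(3) u = 6 is even — holds.
(4) w - r = -3 - 3 = -6 — holds.
(5) w + p = 11; 11 mod 5 = 1 — holds.
(6) p = 14 > 13, so we need q ≤ 11; q = 10 ≤ 11 — holds.
(7) w = -3 = -3 (first disjunct) — holds.
(8) u * q = 6 * 10 = 60 — holds.
(9) r + t = 9; 9 mod 6 = 3 — holds.
(10) |-3 - 6| = 9 — holds.
(11) v + r = -10 + 3 = -7; -7 < -4 — holds.
(12) s * q = 3 * 10 = 30 — holds.

The assignment satisfies every constraint.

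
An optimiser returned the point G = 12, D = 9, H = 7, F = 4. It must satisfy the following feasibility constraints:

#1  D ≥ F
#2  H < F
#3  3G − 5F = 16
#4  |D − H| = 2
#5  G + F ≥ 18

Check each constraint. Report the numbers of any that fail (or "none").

#1 D = 9, F = 4; 9 ≥ 4  true
#2 H = 7, F = 4; 7 ≥ 4 (want <)  false
#3 3G − 5F = 3(12) − 5(4) = 16  true
#4 |9 − 7| = 2  true
#5 G + F = 12 + 4 = 16; 16 < 18, bound 18 not met  false

Constraints 2, 5 are violated.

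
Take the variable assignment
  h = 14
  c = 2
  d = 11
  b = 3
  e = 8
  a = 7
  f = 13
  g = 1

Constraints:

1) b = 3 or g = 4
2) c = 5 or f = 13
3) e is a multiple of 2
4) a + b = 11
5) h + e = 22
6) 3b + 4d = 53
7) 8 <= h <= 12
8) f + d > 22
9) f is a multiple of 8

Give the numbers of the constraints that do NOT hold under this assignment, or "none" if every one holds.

No — constraints 4, 7, 9 are not satisfied.

1) b = 3 = 3 (first disjunct)  holds
2) c = 2 ≠ 5, but f = 13 = 13 (second disjunct)  holds
3) 8 / 2 = 4, so 2 divides 8  holds
4) a + b = 7 + 3 = 10, not 11  fails
5) h + e = 14 + 8 = 22  holds
6) 3b + 4d = 3(3) + 4(11) = 53  holds
7) h = 14 is outside [8, 12]  fails
8) f + d = 13 + 11 = 24; 24 > 22  holds
9) 13 = 8*1 + 5, so 8 does not divide 13  fails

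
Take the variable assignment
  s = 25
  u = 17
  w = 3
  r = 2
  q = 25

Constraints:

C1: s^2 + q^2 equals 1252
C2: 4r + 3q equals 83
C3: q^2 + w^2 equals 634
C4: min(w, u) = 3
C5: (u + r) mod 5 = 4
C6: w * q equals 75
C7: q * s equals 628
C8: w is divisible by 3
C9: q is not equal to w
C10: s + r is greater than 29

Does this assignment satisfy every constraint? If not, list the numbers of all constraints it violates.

No — constraints 1, 7, 10 are not satisfied.

C1: s^2 + q^2 = 25^2 + 25^2 = 625 + 625 = 1250, not 1252 — does not hold.
C2: 4r + 3q = 4(2) + 3(25) = 83 — holds.
C3: q^2 + w^2 = 25^2 + 3^2 = 625 + 9 = 634 — holds.
C4: min(3, 17) = 3 — holds.
C5: u + r = 19; 19 mod 5 = 4 — holds.
C6: w * q = 3 * 25 = 75 — holds.
C7: q * s = 25 * 25 = 625, not 628 — does not hold.
C8: 3 / 3 = 1, so 3 divides 3 — holds.
C9: q = 25, w = 3; distinct — holds.
C10: s + r = 25 + 2 = 27; 27 ≤ 29, bound 29 not met — does not hold.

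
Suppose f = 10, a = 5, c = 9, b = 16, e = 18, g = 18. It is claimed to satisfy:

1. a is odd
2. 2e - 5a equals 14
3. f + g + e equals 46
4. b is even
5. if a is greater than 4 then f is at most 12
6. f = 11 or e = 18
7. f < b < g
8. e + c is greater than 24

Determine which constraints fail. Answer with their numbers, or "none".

1. a = 5 is odd — satisfied.
2. 2e - 5a = 2(18) - 5(5) = 11, not 14 — violated.
3. f + g + e = 10 + 18 + 18 = 46 — satisfied.
4. b = 16 is even — satisfied.
5. a = 5 > 4, so we need f ≤ 12; f = 10 ≤ 12 — satisfied.
6. f = 10 ≠ 11, but e = 18 = 18 (second disjunct) — satisfied.
7. values 10 < 16 < 18 — satisfied.
8. e + c = 18 + 9 = 27; 27 > 24 — satisfied.

Constraint 2 is violated.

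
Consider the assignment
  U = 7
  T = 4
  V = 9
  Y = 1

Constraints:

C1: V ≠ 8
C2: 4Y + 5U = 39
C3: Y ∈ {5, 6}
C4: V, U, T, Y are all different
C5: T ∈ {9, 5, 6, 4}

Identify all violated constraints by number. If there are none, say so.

Violated: 3.

C1: V = 9, and 9 ≠ 8 — satisfied.
C2: 4Y + 5U = 4(1) + 5(7) = 39 — satisfied.
C3: Y = 1 is not in {5, 6} — violated.
C4: values 9, 7, 4, 1 are pairwise distinct — satisfied.
C5: T = 4 is in {9, 5, 6, 4} — satisfied.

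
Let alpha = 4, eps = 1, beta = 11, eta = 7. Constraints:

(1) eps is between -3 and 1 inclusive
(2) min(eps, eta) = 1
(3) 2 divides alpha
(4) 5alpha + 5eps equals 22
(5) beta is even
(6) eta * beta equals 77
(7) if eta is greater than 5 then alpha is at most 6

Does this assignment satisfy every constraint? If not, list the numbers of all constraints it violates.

(1) eps = 1 lies in [-3, 1] — OK.
(2) min(1, 7) = 1 — OK.
(3) 4 / 2 = 2, so 2 divides 4 — OK.
(4) 5alpha + 5eps = 5(4) + 5(1) = 25, not 22 — violated.
(5) beta = 11 is odd — violated.
(6) eta * beta = 7 * 11 = 77 — OK.
(7) eta = 7 > 5, so we need alpha ≤ 6; alpha = 4 ≤ 6 — OK.

Violated: 4 and 5.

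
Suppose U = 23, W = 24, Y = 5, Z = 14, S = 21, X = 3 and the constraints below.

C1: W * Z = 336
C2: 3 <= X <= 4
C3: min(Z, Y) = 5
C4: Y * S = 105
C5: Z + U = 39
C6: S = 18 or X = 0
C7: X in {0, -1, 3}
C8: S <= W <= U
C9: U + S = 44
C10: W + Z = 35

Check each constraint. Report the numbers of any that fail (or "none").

Constraints 5, 6, 8, and 10 are violated.

C1: W * Z = 24 * 14 = 336 — satisfied.
C2: X = 3 lies in [3, 4] — satisfied.
C3: min(14, 5) = 5 — satisfied.
C4: Y * S = 5 * 21 = 105 — satisfied.
C5: Z + U = 14 + 23 = 37, not 39 — violated.
C6: S = 21 ≠ 18 and X = 3 ≠ 0; both disjuncts false — violated.
C7: X = 3 is in {0, -1, 3} — satisfied.
C8: values 21, 24, 23; W = 24 is not <= U = 23 — violated.
C9: U + S = 23 + 21 = 44 — satisfied.
C10: W + Z = 24 + 14 = 38, not 35 — violated.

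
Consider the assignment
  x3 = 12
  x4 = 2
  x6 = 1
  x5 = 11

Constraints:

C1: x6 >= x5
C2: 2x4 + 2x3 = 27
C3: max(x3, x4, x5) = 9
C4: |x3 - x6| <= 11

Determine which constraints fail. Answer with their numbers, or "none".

Constraints 1, 2, 3 are violated.

C1: x6 = 1, x5 = 11; 1 < 11 (want ≥)  fails
C2: 2x4 + 2x3 = 2(2) + 2(12) = 28, not 27  fails
C3: max(12, 2, 11) = 12, not 9  fails
C4: |12 - 1| = 11; 11 ≤ 11  holds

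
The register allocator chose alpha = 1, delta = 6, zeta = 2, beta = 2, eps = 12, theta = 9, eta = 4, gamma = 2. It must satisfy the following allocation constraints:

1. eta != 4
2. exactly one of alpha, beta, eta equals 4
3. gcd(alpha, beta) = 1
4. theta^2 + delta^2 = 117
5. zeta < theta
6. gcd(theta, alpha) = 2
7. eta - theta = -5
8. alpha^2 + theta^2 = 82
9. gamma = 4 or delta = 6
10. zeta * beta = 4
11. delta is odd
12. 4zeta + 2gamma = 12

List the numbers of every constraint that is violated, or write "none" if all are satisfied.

1. eta = 4, but 4 is required to differ — violated.
2. alpha=1, beta=2, eta=4; 1 of them equals 4 — satisfied.
3. gcd(1, 2) = 1 — satisfied.
4. theta^2 + delta^2 = 9^2 + 6^2 = 81 + 36 = 117 — satisfied.
5. zeta = 2, theta = 9; 2 < 9 — satisfied.
6. gcd(9, 1) = 1, not 2 — violated.
7. eta - theta = 4 - 9 = -5 — satisfied.
8. alpha^2 + theta^2 = 1^2 + 9^2 = 1 + 81 = 82 — satisfied.
9. gamma = 2 ≠ 4, but delta = 6 = 6 (second disjunct) — satisfied.
10. zeta * beta = 2 * 2 = 4 — satisfied.
11. delta = 6 is even — violated.
12. 4zeta + 2gamma = 4(2) + 2(2) = 12 — satisfied.

No — constraints 1, 6, and 11 are not satisfied.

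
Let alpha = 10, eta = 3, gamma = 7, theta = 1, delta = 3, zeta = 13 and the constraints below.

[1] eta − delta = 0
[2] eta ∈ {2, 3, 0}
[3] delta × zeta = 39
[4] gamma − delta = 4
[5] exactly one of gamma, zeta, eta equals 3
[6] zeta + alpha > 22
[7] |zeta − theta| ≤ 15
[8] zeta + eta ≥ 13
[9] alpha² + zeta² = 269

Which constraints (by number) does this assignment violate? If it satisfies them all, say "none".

[1] eta − delta = 3 − 3 = 0 — holds.
[2] eta = 3 is in {2, 3, 0} — holds.
[3] delta × zeta = 3 × 13 = 39 — holds.
[4] gamma − delta = 7 − 3 = 4 — holds.
[5] gamma=7, zeta=13, eta=3; 1 of them equals 3 — holds.
[6] zeta + alpha = 13 + 10 = 23; 23 > 22 — holds.
[7] |13 − 1| = 12; 12 ≤ 15 — holds.
[8] zeta + eta = 13 + 3 = 16; 16 ≥ 13 — holds.
[9] alpha² + zeta² = 10² + 13² = 100 + 169 = 269 — holds.

None — every constraint holds.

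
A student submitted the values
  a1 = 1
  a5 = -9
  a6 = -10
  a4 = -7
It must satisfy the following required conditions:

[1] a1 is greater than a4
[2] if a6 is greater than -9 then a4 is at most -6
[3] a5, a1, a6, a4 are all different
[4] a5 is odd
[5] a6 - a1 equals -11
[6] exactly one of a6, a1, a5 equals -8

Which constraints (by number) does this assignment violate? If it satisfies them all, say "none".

[1] a1 = 1, a4 = -7; 1 > -7 — satisfied.
[2] a6 = -10, not > -9; antecedent false, conditional vacuously true — satisfied.
[3] values -9, 1, -10, -7 are pairwise distinct — satisfied.
[4] a5 = -9 is odd — satisfied.
[5] a6 - a1 = -10 - 1 = -11 — satisfied.
[6] a6=-10, a1=1, a5=-9; 0 of them equal -8, not exactly one — violated.

Violated: 6.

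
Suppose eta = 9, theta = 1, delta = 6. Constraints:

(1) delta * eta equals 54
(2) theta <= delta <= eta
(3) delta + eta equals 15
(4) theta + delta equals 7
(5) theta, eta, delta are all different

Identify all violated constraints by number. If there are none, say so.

(1) delta * eta = 6 * 9 = 54 — OK.
(2) values 1 <= 6 <= 9 — OK.
(3) delta + eta = 6 + 9 = 15 — OK.
(4) theta + delta = 1 + 6 = 7 — OK.
(5) values 1, 9, 6 are pairwise distinct — OK.

All constraints are satisfied.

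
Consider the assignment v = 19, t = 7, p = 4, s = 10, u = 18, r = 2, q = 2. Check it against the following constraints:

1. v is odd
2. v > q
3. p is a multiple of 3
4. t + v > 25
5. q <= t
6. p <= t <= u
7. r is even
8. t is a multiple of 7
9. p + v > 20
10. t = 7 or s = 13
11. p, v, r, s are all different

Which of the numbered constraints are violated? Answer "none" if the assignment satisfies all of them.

1. v = 19 is odd — satisfied.
2. v = 19, q = 2; 19 > 2 — satisfied.
3. 4 = 3*1 + 1, so 3 does not divide 4 — violated.
4. t + v = 7 + 19 = 26; 26 > 25 — satisfied.
5. q = 2, t = 7; 2 ≤ 7 — satisfied.
6. values 4 <= 7 <= 18 — satisfied.
7. r = 2 is even — satisfied.
8. 7 / 7 = 1, so 7 divides 7 — satisfied.
9. p + v = 4 + 19 = 23; 23 > 20 — satisfied.
10. t = 7 = 7 (first disjunct) — satisfied.
11. values 4, 19, 2, 10 are pairwise distinct — satisfied.

Constraint 3 does not hold.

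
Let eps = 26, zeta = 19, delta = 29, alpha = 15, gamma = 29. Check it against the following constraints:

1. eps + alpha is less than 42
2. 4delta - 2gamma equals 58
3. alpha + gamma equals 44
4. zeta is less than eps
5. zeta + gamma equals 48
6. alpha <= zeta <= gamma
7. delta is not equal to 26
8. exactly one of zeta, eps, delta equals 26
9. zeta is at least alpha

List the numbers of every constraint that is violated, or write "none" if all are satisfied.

The assignment satisfies every constraint.

1. eps + alpha = 26 + 15 = 41; 41 < 42  holds
2. 4delta - 2gamma = 4(29) - 2(29) = 58  holds
3. alpha + gamma = 15 + 29 = 44  holds
4. zeta = 19, eps = 26; 19 < 26  holds
5. zeta + gamma = 19 + 29 = 48  holds
6. values 15 <= 19 <= 29  holds
7. delta = 29, and 29 ≠ 26  holds
8. zeta=19, eps=26, delta=29; 1 of them equals 26  holds
9. zeta = 19, alpha = 15; 19 ≥ 15  holds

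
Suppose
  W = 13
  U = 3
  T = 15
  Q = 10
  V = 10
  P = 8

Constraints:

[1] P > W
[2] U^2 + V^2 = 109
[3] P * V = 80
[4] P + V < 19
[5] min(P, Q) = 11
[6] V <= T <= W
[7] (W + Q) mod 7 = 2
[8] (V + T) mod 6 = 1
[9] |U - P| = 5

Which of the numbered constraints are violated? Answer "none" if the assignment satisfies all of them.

Violated: 1, 5, and 6.

[1] P = 8, W = 13; 8 ≤ 13 (want >) — does not hold.
[2] U^2 + V^2 = 3^2 + 10^2 = 9 + 100 = 109 — holds.
[3] P * V = 8 * 10 = 80 — holds.
[4] P + V = 8 + 10 = 18; 18 < 19 — holds.
[5] min(8, 10) = 8, not 11 — does not hold.
[6] values 10, 15, 13; T = 15 is not <= W = 13 — does not hold.
[7] W + Q = 23; 23 mod 7 = 2 — holds.
[8] V + T = 25; 25 mod 6 = 1 — holds.
[9] |3 - 8| = 5 — holds.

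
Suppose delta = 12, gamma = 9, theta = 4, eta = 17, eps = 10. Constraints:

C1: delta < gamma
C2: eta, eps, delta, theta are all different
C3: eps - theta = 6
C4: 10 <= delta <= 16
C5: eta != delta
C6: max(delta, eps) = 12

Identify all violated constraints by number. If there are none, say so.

Constraint 1 does not hold.

C1: delta = 12, gamma = 9; 12 ≥ 9 (want <)  no
C2: values 17, 10, 12, 4 are pairwise distinct  yes
C3: eps - theta = 10 - 4 = 6  yes
C4: delta = 12 lies in [10, 16]  yes
C5: eta = 17, delta = 12; distinct  yes
C6: max(12, 10) = 12  yes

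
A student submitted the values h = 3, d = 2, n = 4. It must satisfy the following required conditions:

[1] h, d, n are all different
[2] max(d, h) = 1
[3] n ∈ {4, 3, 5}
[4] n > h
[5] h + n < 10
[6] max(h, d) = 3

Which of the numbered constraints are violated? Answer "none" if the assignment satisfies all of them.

Constraint 2 is violated.

[1] values 3, 2, 4 are pairwise distinct  OK
[2] max(2, 3) = 3, not 1  FAIL
[3] n = 4 is in {4, 3, 5}  OK
[4] n = 4, h = 3; 4 > 3  OK
[5] h + n = 3 + 4 = 7; 7 < 10  OK
[6] max(3, 2) = 3  OK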